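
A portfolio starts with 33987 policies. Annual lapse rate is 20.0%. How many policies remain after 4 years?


remaining = initial * (1 - lapse)^years
= 33987 * (1 - 0.2)^4
= 33987 * 0.4096
= 13921.0752


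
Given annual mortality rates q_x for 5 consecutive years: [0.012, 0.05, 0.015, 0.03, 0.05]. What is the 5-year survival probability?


p_k = 1 - q_k for each year
Survival = product of (1 - q_k)
= 0.988 * 0.95 * 0.985 * 0.97 * 0.95
= 0.8519


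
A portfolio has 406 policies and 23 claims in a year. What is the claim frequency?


frequency = claims / policies
= 23 / 406
= 0.0567


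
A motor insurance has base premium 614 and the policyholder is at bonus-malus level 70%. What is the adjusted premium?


adjusted = base * BM_level / 100
= 614 * 70 / 100
= 614 * 0.7
= 429.8


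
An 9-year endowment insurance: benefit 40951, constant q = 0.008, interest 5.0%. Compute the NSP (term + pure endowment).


Term component = 2261.315
Pure endowment = 9_p_x * v^9 * benefit = 0.930262 * 0.644609 * 40951 = 24556.4662
NSP = 26817.7812


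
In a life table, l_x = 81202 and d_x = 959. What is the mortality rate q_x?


q_x = d_x / l_x
= 959 / 81202
= 0.0118


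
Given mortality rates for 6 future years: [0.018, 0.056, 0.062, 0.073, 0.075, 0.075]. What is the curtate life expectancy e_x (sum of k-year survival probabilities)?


e_x = sum_{k=1}^{n} k_p_x
k_p_x values:
  1_p_x = 0.982
  2_p_x = 0.927008
  3_p_x = 0.869534
  4_p_x = 0.806058
  5_p_x = 0.745603
  6_p_x = 0.689683
e_x = 5.0199


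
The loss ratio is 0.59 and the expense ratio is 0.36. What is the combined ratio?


Combined ratio = loss ratio + expense ratio
= 0.59 + 0.36
= 0.95


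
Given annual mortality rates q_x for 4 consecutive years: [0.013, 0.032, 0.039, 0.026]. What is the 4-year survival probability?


p_k = 1 - q_k for each year
Survival = product of (1 - q_k)
= 0.987 * 0.968 * 0.961 * 0.974
= 0.8943


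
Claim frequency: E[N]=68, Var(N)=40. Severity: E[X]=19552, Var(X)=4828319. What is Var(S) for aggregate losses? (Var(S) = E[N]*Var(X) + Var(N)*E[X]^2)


Var(S) = E[N]*Var(X) + Var(N)*E[X]^2
= 68*4828319 + 40*19552^2
= 328325692 + 15291228160
= 1.5620e+10


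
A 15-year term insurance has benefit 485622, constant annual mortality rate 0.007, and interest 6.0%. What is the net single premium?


NSP = benefit * sum_{k=0}^{n-1} k_p_x * q * v^(k+1)
With constant q=0.007, v=0.943396
Sum = 0.065243
NSP = 485622 * 0.065243
= 31683.2333


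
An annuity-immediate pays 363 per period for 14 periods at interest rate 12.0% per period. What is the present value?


PV = PMT * (1 - (1+i)^(-n)) / i
= 363 * (1 - (1+0.12)^(-14)) / 0.12
= 363 * (1 - 0.20462) / 0.12
= 363 * 6.628168
= 2406.0251


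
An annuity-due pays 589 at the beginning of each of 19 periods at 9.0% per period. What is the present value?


PV_due = PMT * (1-(1+i)^(-n))/i * (1+i)
PV_immediate = 5271.6176
PV_due = 5271.6176 * 1.09
= 5746.0632


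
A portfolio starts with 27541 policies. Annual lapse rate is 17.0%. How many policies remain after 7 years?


remaining = initial * (1 - lapse)^years
= 27541 * (1 - 0.17)^7
= 27541 * 0.271361
= 7473.5398


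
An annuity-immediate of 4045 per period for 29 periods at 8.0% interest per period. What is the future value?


FV = PMT * ((1+i)^n - 1) / i
= 4045 * ((1.08)^29 - 1) / 0.08
= 4045 * (9.317275 - 1) / 0.08
= 420542.212


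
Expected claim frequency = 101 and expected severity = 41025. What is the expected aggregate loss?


E[S] = E[N] * E[X]
= 101 * 41025
= 4.1435e+06


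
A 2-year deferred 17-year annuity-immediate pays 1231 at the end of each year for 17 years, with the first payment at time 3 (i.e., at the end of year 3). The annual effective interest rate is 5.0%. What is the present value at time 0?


PV at time 2 of the 17-year annuity-immediate:
a_n = 1231 * (1-(1+0.05)^(-17))/0.05 = 13878.3756
Discount back 2 years to time 0:
PV = 13878.3756 * (1+0.05)^(-2)
= 13878.3756 * 0.907029
= 12588.0957


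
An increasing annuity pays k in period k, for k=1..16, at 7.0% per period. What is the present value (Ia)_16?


(Ia)_n = sum_{k=1}^{n} k * v^k, v = 1/(1+i)
v = 0.934579
Sum computed term by term:
(Ia)_16 = 66.9737


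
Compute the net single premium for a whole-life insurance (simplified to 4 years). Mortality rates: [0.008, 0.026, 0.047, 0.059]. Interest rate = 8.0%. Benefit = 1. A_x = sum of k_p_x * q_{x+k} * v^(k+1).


v = 0.925926
Year 0: k_p_x=1.0, q=0.008, term=0.007407
Year 1: k_p_x=0.992, q=0.026, term=0.022112
Year 2: k_p_x=0.966208, q=0.047, term=0.036049
Year 3: k_p_x=0.920796, q=0.059, term=0.039932
A_x = 0.1055


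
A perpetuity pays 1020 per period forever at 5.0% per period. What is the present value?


PV = PMT / i
= 1020 / 0.05
= 20400.0


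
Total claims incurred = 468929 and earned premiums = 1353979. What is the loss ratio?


Loss ratio = claims / premiums
= 468929 / 1353979
= 0.3463


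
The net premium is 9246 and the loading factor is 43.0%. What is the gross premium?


Gross = net * (1 + loading)
= 9246 * (1 + 0.43)
= 9246 * 1.43
= 13221.78


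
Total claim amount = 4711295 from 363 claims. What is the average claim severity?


severity = total / number
= 4711295 / 363
= 12978.7741


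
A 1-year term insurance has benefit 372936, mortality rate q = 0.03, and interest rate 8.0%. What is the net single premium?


NSP = benefit * q * v
v = 1/(1+i) = 0.925926
NSP = 372936 * 0.03 * 0.925926
= 10359.3333


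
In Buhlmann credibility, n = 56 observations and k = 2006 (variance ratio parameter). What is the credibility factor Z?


Z = n / (n + k)
= 56 / (56 + 2006)
= 56 / 2062
= 0.0272


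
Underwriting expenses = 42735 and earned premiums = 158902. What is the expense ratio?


Expense ratio = expenses / premiums
= 42735 / 158902
= 0.2689


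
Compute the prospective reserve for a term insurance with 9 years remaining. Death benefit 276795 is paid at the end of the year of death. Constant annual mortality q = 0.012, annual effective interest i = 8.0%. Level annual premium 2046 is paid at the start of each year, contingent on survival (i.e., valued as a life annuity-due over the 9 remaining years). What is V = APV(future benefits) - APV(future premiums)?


v = 1/(1+i) = 0.925926
APV(future benefits) per unit = sum_{k=0}^{8} k_p_x * q * v^(k+1) = 0.071903
APV(future benefits) = 276795 * 0.071903 = 19902.3771
Life annuity-due factor ä_{x:9} = sum_{k=0}^{8} k_p_x * v^k = 6.471266
APV(future premiums) = 2046 * 6.471266 = 13240.2092
V = 19902.3771 - 13240.2092
= 6662.1678


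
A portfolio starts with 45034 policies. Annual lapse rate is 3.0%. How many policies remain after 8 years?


remaining = initial * (1 - lapse)^years
= 45034 * (1 - 0.03)^8
= 45034 * 0.783743
= 35295.0984


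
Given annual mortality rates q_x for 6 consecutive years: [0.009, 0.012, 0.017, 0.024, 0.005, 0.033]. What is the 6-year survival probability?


p_k = 1 - q_k for each year
Survival = product of (1 - q_k)
= 0.991 * 0.988 * 0.983 * 0.976 * 0.995 * 0.967
= 0.9038


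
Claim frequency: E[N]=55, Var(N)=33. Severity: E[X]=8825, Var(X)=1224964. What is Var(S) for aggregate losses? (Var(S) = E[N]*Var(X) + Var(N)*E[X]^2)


Var(S) = E[N]*Var(X) + Var(N)*E[X]^2
= 55*1224964 + 33*8825^2
= 67373020 + 2570060625
= 2.6374e+09


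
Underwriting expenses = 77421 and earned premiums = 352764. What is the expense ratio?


Expense ratio = expenses / premiums
= 77421 / 352764
= 0.2195


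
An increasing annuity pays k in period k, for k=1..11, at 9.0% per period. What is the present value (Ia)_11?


(Ia)_n = sum_{k=1}^{n} k * v^k, v = 1/(1+i)
v = 0.917431
Sum computed term by term:
(Ia)_11 = 35.0533


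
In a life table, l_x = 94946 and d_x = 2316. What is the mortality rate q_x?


q_x = d_x / l_x
= 2316 / 94946
= 0.0244


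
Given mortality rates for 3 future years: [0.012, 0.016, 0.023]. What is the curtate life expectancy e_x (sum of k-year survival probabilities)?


e_x = sum_{k=1}^{n} k_p_x
k_p_x values:
  1_p_x = 0.988
  2_p_x = 0.972192
  3_p_x = 0.949832
e_x = 2.91


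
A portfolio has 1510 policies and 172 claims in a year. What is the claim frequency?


frequency = claims / policies
= 172 / 1510
= 0.1139


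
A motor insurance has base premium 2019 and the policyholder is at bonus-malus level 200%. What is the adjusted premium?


adjusted = base * BM_level / 100
= 2019 * 200 / 100
= 2019 * 2.0
= 4038.0


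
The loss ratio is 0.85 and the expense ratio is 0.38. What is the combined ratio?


Combined ratio = loss ratio + expense ratio
= 0.85 + 0.38
= 1.23


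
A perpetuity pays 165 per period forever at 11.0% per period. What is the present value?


PV = PMT / i
= 165 / 0.11
= 1500.0


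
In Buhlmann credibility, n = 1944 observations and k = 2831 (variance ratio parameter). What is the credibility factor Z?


Z = n / (n + k)
= 1944 / (1944 + 2831)
= 1944 / 4775
= 0.4071


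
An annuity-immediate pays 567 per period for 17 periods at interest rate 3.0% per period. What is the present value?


PV = PMT * (1 - (1+i)^(-n)) / i
= 567 * (1 - (1+0.03)^(-17)) / 0.03
= 567 * (1 - 0.605016) / 0.03
= 567 * 13.166118
= 7465.1892


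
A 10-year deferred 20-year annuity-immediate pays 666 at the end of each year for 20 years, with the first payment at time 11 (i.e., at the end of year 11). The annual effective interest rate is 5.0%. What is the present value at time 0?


PV at time 10 of the 20-year annuity-immediate:
a_n = 666 * (1-(1+0.05)^(-20))/0.05 = 8299.8321
Discount back 10 years to time 0:
PV = 8299.8321 * (1+0.05)^(-10)
= 8299.8321 * 0.613913
= 5095.3769


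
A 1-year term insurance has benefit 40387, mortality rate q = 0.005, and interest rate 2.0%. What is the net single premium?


NSP = benefit * q * v
v = 1/(1+i) = 0.980392
NSP = 40387 * 0.005 * 0.980392
= 197.9755


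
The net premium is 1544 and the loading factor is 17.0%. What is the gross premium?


Gross = net * (1 + loading)
= 1544 * (1 + 0.17)
= 1544 * 1.17
= 1806.48


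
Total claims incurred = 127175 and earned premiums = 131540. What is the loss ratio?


Loss ratio = claims / premiums
= 127175 / 131540
= 0.9668


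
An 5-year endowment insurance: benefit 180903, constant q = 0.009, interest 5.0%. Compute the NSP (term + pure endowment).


Term component = 6929.2958
Pure endowment = 5_p_x * v^5 * benefit = 0.955803 * 0.783526 * 180903 = 135477.6161
NSP = 142406.912


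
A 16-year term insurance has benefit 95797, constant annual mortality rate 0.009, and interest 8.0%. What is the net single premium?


NSP = benefit * sum_{k=0}^{n-1} k_p_x * q * v^(k+1)
With constant q=0.009, v=0.925926
Sum = 0.075582
NSP = 95797 * 0.075582
= 7240.5127


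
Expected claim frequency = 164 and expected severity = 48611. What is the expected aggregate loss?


E[S] = E[N] * E[X]
= 164 * 48611
= 7.9722e+06


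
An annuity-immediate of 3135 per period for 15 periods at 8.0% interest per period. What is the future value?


FV = PMT * ((1+i)^n - 1) / i
= 3135 * ((1.08)^15 - 1) / 0.08
= 3135 * (3.172169 - 1) / 0.08
= 85121.8772


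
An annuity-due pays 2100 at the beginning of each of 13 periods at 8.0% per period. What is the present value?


PV_due = PMT * (1-(1+i)^(-n))/i * (1+i)
PV_immediate = 16597.9295
PV_due = 16597.9295 * 1.08
= 17925.7638


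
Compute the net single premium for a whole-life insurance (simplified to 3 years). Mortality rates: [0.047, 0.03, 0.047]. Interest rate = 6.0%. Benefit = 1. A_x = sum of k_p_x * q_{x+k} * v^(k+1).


v = 0.943396
Year 0: k_p_x=1.0, q=0.047, term=0.04434
Year 1: k_p_x=0.953, q=0.03, term=0.025445
Year 2: k_p_x=0.92441, q=0.047, term=0.036479
A_x = 0.1063


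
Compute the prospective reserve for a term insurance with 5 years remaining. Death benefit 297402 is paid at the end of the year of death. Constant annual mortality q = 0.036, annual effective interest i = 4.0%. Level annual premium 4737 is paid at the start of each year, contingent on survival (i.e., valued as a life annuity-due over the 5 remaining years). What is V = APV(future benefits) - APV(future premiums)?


v = 1/(1+i) = 0.961538
APV(future benefits) per unit = sum_{k=0}^{4} k_p_x * q * v^(k+1) = 0.149563
APV(future benefits) = 297402 * 0.149563 = 44480.351
Life annuity-due factor ä_{x:5} = sum_{k=0}^{4} k_p_x * v^k = 4.32071
APV(future premiums) = 4737 * 4.32071 = 20467.2052
V = 44480.351 - 20467.2052
= 24013.1458


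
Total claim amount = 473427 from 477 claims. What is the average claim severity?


severity = total / number
= 473427 / 477
= 992.5094


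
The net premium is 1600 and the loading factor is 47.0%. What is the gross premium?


Gross = net * (1 + loading)
= 1600 * (1 + 0.47)
= 1600 * 1.47
= 2352.0


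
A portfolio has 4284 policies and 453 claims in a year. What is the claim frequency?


frequency = claims / policies
= 453 / 4284
= 0.1057


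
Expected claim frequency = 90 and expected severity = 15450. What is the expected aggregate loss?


E[S] = E[N] * E[X]
= 90 * 15450
= 1.3905e+06


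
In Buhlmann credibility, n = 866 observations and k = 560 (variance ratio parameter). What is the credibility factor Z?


Z = n / (n + k)
= 866 / (866 + 560)
= 866 / 1426
= 0.6073


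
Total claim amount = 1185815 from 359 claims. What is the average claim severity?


severity = total / number
= 1185815 / 359
= 3303.1058


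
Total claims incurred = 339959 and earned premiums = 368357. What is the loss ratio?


Loss ratio = claims / premiums
= 339959 / 368357
= 0.9229


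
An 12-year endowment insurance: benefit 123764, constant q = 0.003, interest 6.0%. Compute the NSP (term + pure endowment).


Term component = 3068.341
Pure endowment = 12_p_x * v^12 * benefit = 0.964588 * 0.496969 * 123764 = 59328.8395
NSP = 62397.1805


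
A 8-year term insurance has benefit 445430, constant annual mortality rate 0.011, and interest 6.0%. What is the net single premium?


NSP = benefit * sum_{k=0}^{n-1} k_p_x * q * v^(k+1)
With constant q=0.011, v=0.943396
Sum = 0.065957
NSP = 445430 * 0.065957
= 29379.0828


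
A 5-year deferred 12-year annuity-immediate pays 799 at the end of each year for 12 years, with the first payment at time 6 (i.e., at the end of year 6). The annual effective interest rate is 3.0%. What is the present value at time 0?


PV at time 5 of the 12-year annuity-immediate:
a_n = 799 * (1-(1+0.03)^(-12))/0.03 = 7953.2492
Discount back 5 years to time 0:
PV = 7953.2492 * (1+0.03)^(-5)
= 7953.2492 * 0.862609
= 6860.5426


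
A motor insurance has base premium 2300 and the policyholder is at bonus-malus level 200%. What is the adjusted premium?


adjusted = base * BM_level / 100
= 2300 * 200 / 100
= 2300 * 2.0
= 4600.0


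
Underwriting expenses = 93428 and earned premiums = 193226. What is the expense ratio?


Expense ratio = expenses / premiums
= 93428 / 193226
= 0.4835


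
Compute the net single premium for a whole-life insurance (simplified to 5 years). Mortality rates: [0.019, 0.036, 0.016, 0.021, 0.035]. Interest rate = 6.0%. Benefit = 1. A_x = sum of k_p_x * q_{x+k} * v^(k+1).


v = 0.943396
Year 0: k_p_x=1.0, q=0.019, term=0.017925
Year 1: k_p_x=0.981, q=0.036, term=0.031431
Year 2: k_p_x=0.945684, q=0.016, term=0.012704
Year 3: k_p_x=0.930553, q=0.021, term=0.015479
Year 4: k_p_x=0.911011, q=0.035, term=0.023827
A_x = 0.1014


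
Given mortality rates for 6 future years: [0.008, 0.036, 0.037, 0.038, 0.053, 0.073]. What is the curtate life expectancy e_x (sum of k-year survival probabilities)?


e_x = sum_{k=1}^{n} k_p_x
k_p_x values:
  1_p_x = 0.992
  2_p_x = 0.956288
  3_p_x = 0.920905
  4_p_x = 0.885911
  5_p_x = 0.838958
  6_p_x = 0.777714
e_x = 5.3718


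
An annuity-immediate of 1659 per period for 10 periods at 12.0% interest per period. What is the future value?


FV = PMT * ((1+i)^n - 1) / i
= 1659 * ((1.12)^10 - 1) / 0.12
= 1659 * (3.105848 - 1) / 0.12
= 29113.3515


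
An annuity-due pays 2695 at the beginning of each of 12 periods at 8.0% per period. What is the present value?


PV_due = PMT * (1-(1+i)^(-n))/i * (1+i)
PV_immediate = 20309.7303
PV_due = 20309.7303 * 1.08
= 21934.5087


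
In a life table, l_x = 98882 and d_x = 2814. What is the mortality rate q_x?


q_x = d_x / l_x
= 2814 / 98882
= 0.0285


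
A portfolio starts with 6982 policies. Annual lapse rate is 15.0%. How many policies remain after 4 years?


remaining = initial * (1 - lapse)^years
= 6982 * (1 - 0.15)^4
= 6982 * 0.522006
= 3644.6476


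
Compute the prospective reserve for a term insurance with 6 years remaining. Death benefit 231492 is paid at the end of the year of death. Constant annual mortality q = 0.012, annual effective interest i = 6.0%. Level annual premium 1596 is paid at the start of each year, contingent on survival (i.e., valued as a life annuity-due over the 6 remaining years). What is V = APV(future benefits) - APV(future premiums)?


v = 1/(1+i) = 0.943396
APV(future benefits) per unit = sum_{k=0}^{5} k_p_x * q * v^(k+1) = 0.057383
APV(future benefits) = 231492 * 0.057383 = 13283.7073
Life annuity-due factor ä_{x:6} = sum_{k=0}^{5} k_p_x * v^k = 5.068832
APV(future premiums) = 1596 * 5.068832 = 8089.8565
V = 13283.7073 - 8089.8565
= 5193.8508


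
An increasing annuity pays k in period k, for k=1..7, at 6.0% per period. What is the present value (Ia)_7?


(Ia)_n = sum_{k=1}^{n} k * v^k, v = 1/(1+i)
v = 0.943396
Sum computed term by term:
(Ia)_7 = 21.0321


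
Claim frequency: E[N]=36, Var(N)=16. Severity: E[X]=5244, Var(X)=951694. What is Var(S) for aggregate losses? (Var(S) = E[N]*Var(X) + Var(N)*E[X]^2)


Var(S) = E[N]*Var(X) + Var(N)*E[X]^2
= 36*951694 + 16*5244^2
= 34260984 + 439992576
= 4.7425e+08


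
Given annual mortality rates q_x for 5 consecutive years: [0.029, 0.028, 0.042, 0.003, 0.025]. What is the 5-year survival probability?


p_k = 1 - q_k for each year
Survival = product of (1 - q_k)
= 0.971 * 0.972 * 0.958 * 0.997 * 0.975
= 0.8789


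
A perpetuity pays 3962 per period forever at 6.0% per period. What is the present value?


PV = PMT / i
= 3962 / 0.06
= 66033.3333


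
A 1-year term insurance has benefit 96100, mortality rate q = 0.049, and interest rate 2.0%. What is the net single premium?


NSP = benefit * q * v
v = 1/(1+i) = 0.980392
NSP = 96100 * 0.049 * 0.980392
= 4616.5686


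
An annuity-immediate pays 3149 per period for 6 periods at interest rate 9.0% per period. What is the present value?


PV = PMT * (1 - (1+i)^(-n)) / i
= 3149 * (1 - (1+0.09)^(-6)) / 0.09
= 3149 * (1 - 0.596267) / 0.09
= 3149 * 4.485919
= 14126.1576


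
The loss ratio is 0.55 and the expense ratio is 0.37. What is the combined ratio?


Combined ratio = loss ratio + expense ratio
= 0.55 + 0.37
= 0.92


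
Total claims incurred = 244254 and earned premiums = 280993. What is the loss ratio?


Loss ratio = claims / premiums
= 244254 / 280993
= 0.8693


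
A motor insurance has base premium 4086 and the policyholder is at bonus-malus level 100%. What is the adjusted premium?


adjusted = base * BM_level / 100
= 4086 * 100 / 100
= 4086 * 1.0
= 4086.0


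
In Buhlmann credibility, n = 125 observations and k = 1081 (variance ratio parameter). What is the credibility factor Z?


Z = n / (n + k)
= 125 / (125 + 1081)
= 125 / 1206
= 0.1036


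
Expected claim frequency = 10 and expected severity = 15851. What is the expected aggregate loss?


E[S] = E[N] * E[X]
= 10 * 15851
= 158510


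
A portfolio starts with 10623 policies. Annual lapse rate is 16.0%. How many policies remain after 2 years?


remaining = initial * (1 - lapse)^years
= 10623 * (1 - 0.16)^2
= 10623 * 0.7056
= 7495.5888


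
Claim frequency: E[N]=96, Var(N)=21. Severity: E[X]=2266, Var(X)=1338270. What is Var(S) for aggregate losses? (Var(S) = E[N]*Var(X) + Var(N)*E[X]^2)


Var(S) = E[N]*Var(X) + Var(N)*E[X]^2
= 96*1338270 + 21*2266^2
= 128473920 + 107829876
= 2.3630e+08


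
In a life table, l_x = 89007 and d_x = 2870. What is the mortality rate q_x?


q_x = d_x / l_x
= 2870 / 89007
= 0.0322


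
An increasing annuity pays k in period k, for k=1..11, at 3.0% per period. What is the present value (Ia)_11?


(Ia)_n = sum_{k=1}^{n} k * v^k, v = 1/(1+i)
v = 0.970874
Sum computed term by term:
(Ia)_11 = 52.7856


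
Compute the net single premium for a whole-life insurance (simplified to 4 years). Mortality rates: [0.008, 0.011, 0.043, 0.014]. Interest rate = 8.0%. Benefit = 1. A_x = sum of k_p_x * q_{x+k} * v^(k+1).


v = 0.925926
Year 0: k_p_x=1.0, q=0.008, term=0.007407
Year 1: k_p_x=0.992, q=0.011, term=0.009355
Year 2: k_p_x=0.981088, q=0.043, term=0.033489
Year 3: k_p_x=0.938901, q=0.014, term=0.009662
A_x = 0.0599


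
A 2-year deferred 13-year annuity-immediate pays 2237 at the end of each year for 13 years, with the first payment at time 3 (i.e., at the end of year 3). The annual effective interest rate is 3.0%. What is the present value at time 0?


PV at time 2 of the 13-year annuity-immediate:
a_n = 2237 * (1-(1+0.03)^(-13))/0.03 = 23790.3951
Discount back 2 years to time 0:
PV = 23790.3951 * (1+0.03)^(-2)
= 23790.3951 * 0.942596
= 22424.7291


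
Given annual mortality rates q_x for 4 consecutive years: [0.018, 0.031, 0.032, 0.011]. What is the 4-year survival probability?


p_k = 1 - q_k for each year
Survival = product of (1 - q_k)
= 0.982 * 0.969 * 0.968 * 0.989
= 0.911


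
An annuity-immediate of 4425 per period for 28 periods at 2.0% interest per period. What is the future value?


FV = PMT * ((1+i)^n - 1) / i
= 4425 * ((1.02)^28 - 1) / 0.02
= 4425 * (1.741024 - 1) / 0.02
= 163951.6056


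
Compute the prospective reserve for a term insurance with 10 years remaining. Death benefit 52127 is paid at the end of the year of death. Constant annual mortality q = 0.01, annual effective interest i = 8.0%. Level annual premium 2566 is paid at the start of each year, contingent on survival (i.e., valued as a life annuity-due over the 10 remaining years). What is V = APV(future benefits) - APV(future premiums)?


v = 1/(1+i) = 0.925926
APV(future benefits) per unit = sum_{k=0}^{9} k_p_x * q * v^(k+1) = 0.064566
APV(future benefits) = 52127 * 0.064566 = 3365.6441
Life annuity-due factor ä_{x:10} = sum_{k=0}^{9} k_p_x * v^k = 6.973153
APV(future premiums) = 2566 * 6.973153 = 17893.1115
V = 3365.6441 - 17893.1115
= -14527.4674


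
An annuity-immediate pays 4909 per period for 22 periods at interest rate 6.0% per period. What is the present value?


PV = PMT * (1 - (1+i)^(-n)) / i
= 4909 * (1 - (1+0.06)^(-22)) / 0.06
= 4909 * (1 - 0.277505) / 0.06
= 4909 * 12.041582
= 59112.1247


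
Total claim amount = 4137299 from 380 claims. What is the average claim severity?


severity = total / number
= 4137299 / 380
= 10887.6289


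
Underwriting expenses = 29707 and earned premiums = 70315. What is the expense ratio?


Expense ratio = expenses / premiums
= 29707 / 70315
= 0.4225


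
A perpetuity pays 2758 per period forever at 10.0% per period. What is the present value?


PV = PMT / i
= 2758 / 0.1
= 27580.0


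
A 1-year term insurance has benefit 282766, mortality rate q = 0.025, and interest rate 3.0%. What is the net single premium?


NSP = benefit * q * v
v = 1/(1+i) = 0.970874
NSP = 282766 * 0.025 * 0.970874
= 6863.2524


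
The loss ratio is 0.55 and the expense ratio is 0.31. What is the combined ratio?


Combined ratio = loss ratio + expense ratio
= 0.55 + 0.31
= 0.86


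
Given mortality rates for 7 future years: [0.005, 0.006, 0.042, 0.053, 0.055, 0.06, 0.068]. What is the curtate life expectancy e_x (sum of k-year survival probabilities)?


e_x = sum_{k=1}^{n} k_p_x
k_p_x values:
  1_p_x = 0.995
  2_p_x = 0.98903
  3_p_x = 0.947491
  4_p_x = 0.897274
  5_p_x = 0.847924
  6_p_x = 0.797048
  7_p_x = 0.742849
e_x = 6.2166


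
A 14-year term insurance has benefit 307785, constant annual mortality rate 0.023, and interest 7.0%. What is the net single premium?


NSP = benefit * sum_{k=0}^{n-1} k_p_x * q * v^(k+1)
With constant q=0.023, v=0.934579
Sum = 0.178066
NSP = 307785 * 0.178066
= 54805.9319


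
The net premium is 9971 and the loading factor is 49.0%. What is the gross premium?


Gross = net * (1 + loading)
= 9971 * (1 + 0.49)
= 9971 * 1.49
= 14856.79


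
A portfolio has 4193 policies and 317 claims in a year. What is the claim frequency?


frequency = claims / policies
= 317 / 4193
= 0.0756


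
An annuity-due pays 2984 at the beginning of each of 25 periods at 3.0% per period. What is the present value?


PV_due = PMT * (1-(1+i)^(-n))/i * (1+i)
PV_immediate = 51960.8327
PV_due = 51960.8327 * 1.03
= 53519.6577


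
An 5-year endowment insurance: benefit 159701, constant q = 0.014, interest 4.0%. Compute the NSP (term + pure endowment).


Term component = 9689.3227
Pure endowment = 5_p_x * v^5 * benefit = 0.931933 * 0.821927 * 159701 = 122327.8982
NSP = 132017.2209


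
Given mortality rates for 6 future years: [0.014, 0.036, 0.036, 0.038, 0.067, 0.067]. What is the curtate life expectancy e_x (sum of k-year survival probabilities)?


e_x = sum_{k=1}^{n} k_p_x
k_p_x values:
  1_p_x = 0.986
  2_p_x = 0.950504
  3_p_x = 0.916286
  4_p_x = 0.881467
  5_p_x = 0.822409
  6_p_x = 0.767307
e_x = 5.324


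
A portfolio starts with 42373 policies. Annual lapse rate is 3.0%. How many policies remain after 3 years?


remaining = initial * (1 - lapse)^years
= 42373 * (1 - 0.03)^3
= 42373 * 0.912673
= 38672.693


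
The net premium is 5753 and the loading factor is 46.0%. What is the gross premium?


Gross = net * (1 + loading)
= 5753 * (1 + 0.46)
= 5753 * 1.46
= 8399.38


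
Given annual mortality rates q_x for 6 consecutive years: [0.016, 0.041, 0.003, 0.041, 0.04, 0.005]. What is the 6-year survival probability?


p_k = 1 - q_k for each year
Survival = product of (1 - q_k)
= 0.984 * 0.959 * 0.997 * 0.959 * 0.96 * 0.995
= 0.8618


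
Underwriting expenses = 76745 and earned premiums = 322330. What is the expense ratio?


Expense ratio = expenses / premiums
= 76745 / 322330
= 0.2381


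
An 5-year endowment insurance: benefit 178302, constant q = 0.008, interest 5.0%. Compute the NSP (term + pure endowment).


Term component = 6082.3711
Pure endowment = 5_p_x * v^5 * benefit = 0.960635 * 0.783526 * 178302 = 134204.8095
NSP = 140287.1806


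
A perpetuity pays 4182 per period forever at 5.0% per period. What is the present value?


PV = PMT / i
= 4182 / 0.05
= 83640.0


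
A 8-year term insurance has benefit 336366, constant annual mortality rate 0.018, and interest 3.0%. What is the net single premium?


NSP = benefit * sum_{k=0}^{n-1} k_p_x * q * v^(k+1)
With constant q=0.018, v=0.970874
Sum = 0.119009
NSP = 336366 * 0.119009
= 40030.4474


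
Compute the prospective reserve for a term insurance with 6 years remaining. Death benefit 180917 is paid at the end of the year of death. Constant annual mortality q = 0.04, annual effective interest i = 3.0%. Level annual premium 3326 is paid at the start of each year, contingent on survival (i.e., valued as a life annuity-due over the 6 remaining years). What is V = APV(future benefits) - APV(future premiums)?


v = 1/(1+i) = 0.970874
APV(future benefits) per unit = sum_{k=0}^{5} k_p_x * q * v^(k+1) = 0.19683
APV(future benefits) = 180917 * 0.19683 = 35609.9111
Life annuity-due factor ä_{x:6} = sum_{k=0}^{5} k_p_x * v^k = 5.068375
APV(future premiums) = 3326 * 5.068375 = 16857.4155
V = 35609.9111 - 16857.4155
= 18752.4957


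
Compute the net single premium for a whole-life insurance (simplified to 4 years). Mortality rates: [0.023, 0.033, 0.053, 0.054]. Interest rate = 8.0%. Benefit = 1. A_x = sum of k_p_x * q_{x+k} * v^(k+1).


v = 0.925926
Year 0: k_p_x=1.0, q=0.023, term=0.021296
Year 1: k_p_x=0.977, q=0.033, term=0.027641
Year 2: k_p_x=0.944759, q=0.053, term=0.039749
Year 3: k_p_x=0.894687, q=0.054, term=0.035512
A_x = 0.1242


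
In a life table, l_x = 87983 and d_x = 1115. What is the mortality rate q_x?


q_x = d_x / l_x
= 1115 / 87983
= 0.0127


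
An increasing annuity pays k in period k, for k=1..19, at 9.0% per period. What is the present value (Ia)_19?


(Ia)_n = sum_{k=1}^{n} k * v^k, v = 1/(1+i)
v = 0.917431
Sum computed term by term:
(Ia)_19 = 67.3369


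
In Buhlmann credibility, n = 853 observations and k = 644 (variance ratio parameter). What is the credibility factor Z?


Z = n / (n + k)
= 853 / (853 + 644)
= 853 / 1497
= 0.5698


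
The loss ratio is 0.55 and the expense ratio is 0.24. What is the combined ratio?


Combined ratio = loss ratio + expense ratio
= 0.55 + 0.24
= 0.79


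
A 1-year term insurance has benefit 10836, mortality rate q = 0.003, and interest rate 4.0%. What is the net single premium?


NSP = benefit * q * v
v = 1/(1+i) = 0.961538
NSP = 10836 * 0.003 * 0.961538
= 31.2577


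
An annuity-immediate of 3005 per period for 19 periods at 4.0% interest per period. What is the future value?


FV = PMT * ((1+i)^n - 1) / i
= 3005 * ((1.04)^19 - 1) / 0.04
= 3005 * (2.106849 - 1) / 0.04
= 83152.0443


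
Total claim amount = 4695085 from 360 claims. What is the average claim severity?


severity = total / number
= 4695085 / 360
= 13041.9028


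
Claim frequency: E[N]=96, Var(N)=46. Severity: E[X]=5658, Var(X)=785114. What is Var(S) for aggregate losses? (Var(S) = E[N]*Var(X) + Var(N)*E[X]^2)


Var(S) = E[N]*Var(X) + Var(N)*E[X]^2
= 96*785114 + 46*5658^2
= 75370944 + 1472596344
= 1.5480e+09


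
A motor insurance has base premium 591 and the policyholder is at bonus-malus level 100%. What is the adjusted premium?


adjusted = base * BM_level / 100
= 591 * 100 / 100
= 591 * 1.0
= 591.0


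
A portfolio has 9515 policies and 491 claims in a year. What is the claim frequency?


frequency = claims / policies
= 491 / 9515
= 0.0516


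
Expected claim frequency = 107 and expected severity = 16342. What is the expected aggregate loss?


E[S] = E[N] * E[X]
= 107 * 16342
= 1.7486e+06


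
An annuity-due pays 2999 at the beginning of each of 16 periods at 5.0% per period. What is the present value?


PV_due = PMT * (1-(1+i)^(-n))/i * (1+i)
PV_immediate = 32502.4709
PV_due = 32502.4709 * 1.05
= 34127.5945


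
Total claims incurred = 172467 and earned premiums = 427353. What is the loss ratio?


Loss ratio = claims / premiums
= 172467 / 427353
= 0.4036


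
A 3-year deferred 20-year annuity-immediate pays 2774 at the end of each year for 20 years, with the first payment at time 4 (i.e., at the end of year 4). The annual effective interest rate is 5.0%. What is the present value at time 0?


PV at time 3 of the 20-year annuity-immediate:
a_n = 2774 * (1-(1+0.05)^(-20))/0.05 = 34570.1715
Discount back 3 years to time 0:
PV = 34570.1715 * (1+0.05)^(-3)
= 34570.1715 * 0.863838
= 29863.0139


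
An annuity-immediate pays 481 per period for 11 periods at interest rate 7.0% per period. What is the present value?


PV = PMT * (1 - (1+i)^(-n)) / i
= 481 * (1 - (1+0.07)^(-11)) / 0.07
= 481 * (1 - 0.475093) / 0.07
= 481 * 7.498674
= 3606.8624


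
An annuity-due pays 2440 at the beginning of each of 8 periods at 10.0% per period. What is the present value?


PV_due = PMT * (1-(1+i)^(-n))/i * (1+i)
PV_immediate = 13017.2199
PV_due = 13017.2199 * 1.1
= 14318.9419


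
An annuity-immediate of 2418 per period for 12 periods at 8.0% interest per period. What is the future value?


FV = PMT * ((1+i)^n - 1) / i
= 2418 * ((1.08)^12 - 1) / 0.08
= 2418 * (2.51817 - 1) / 0.08
= 45886.6918


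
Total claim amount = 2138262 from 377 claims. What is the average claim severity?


severity = total / number
= 2138262 / 377
= 5671.7825


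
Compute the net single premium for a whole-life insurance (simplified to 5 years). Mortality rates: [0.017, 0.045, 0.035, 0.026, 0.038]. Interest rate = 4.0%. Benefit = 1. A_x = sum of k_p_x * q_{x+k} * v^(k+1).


v = 0.961538
Year 0: k_p_x=1.0, q=0.017, term=0.016346
Year 1: k_p_x=0.983, q=0.045, term=0.040898
Year 2: k_p_x=0.938765, q=0.035, term=0.02921
Year 3: k_p_x=0.905908, q=0.026, term=0.020134
Year 4: k_p_x=0.882355, q=0.038, term=0.027559
A_x = 0.1341


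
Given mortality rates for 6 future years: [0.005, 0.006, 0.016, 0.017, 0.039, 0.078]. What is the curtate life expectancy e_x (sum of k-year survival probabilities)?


e_x = sum_{k=1}^{n} k_p_x
k_p_x values:
  1_p_x = 0.995
  2_p_x = 0.98903
  3_p_x = 0.973206
  4_p_x = 0.956661
  5_p_x = 0.919351
  6_p_x = 0.847642
e_x = 5.6809


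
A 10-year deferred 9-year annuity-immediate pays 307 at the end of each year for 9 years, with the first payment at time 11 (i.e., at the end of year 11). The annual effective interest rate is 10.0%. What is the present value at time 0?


PV at time 10 of the 9-year annuity-immediate:
a_n = 307 * (1-(1+0.1)^(-9))/0.1 = 1768.0203
Discount back 10 years to time 0:
PV = 1768.0203 * (1+0.1)^(-10)
= 1768.0203 * 0.385543
= 681.6484


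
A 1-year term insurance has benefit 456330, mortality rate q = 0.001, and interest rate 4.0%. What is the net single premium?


NSP = benefit * q * v
v = 1/(1+i) = 0.961538
NSP = 456330 * 0.001 * 0.961538
= 438.7788


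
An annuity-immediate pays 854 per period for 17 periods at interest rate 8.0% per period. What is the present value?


PV = PMT * (1 - (1+i)^(-n)) / i
= 854 * (1 - (1+0.08)^(-17)) / 0.08
= 854 * (1 - 0.270269) / 0.08
= 854 * 9.121638
= 7789.8789


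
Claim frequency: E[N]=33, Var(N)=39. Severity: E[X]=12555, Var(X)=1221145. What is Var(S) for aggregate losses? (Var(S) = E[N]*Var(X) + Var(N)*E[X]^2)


Var(S) = E[N]*Var(X) + Var(N)*E[X]^2
= 33*1221145 + 39*12555^2
= 40297785 + 6147492975
= 6.1878e+09


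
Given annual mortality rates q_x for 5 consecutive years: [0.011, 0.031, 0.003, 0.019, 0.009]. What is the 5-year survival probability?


p_k = 1 - q_k for each year
Survival = product of (1 - q_k)
= 0.989 * 0.969 * 0.997 * 0.981 * 0.991
= 0.9289


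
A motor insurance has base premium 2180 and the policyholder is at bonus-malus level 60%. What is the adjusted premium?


adjusted = base * BM_level / 100
= 2180 * 60 / 100
= 2180 * 0.6
= 1308.0


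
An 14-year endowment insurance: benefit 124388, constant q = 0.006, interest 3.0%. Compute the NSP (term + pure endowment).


Term component = 8132.9311
Pure endowment = 14_p_x * v^14 * benefit = 0.919199 * 0.661118 * 124388 = 75590.4134
NSP = 83723.3445


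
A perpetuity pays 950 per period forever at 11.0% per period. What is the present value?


PV = PMT / i
= 950 / 0.11
= 8636.3636


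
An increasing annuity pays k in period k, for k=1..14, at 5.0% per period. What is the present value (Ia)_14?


(Ia)_n = sum_{k=1}^{n} k * v^k, v = 1/(1+i)
v = 0.952381
Sum computed term by term:
(Ia)_14 = 66.4524


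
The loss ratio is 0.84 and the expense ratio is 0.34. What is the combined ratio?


Combined ratio = loss ratio + expense ratio
= 0.84 + 0.34
= 1.18


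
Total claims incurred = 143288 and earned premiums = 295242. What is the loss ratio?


Loss ratio = claims / premiums
= 143288 / 295242
= 0.4853


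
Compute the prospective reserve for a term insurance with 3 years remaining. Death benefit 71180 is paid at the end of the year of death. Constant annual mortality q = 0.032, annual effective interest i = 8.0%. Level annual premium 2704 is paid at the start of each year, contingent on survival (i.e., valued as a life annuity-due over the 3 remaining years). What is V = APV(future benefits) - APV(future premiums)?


v = 1/(1+i) = 0.925926
APV(future benefits) per unit = sum_{k=0}^{2} k_p_x * q * v^(k+1) = 0.079989
APV(future benefits) = 71180 * 0.079989 = 5693.6478
Life annuity-due factor ä_{x:3} = sum_{k=0}^{2} k_p_x * v^k = 2.699643
APV(future premiums) = 2704 * 2.699643 = 7299.8356
V = 5693.6478 - 7299.8356
= -1606.1878


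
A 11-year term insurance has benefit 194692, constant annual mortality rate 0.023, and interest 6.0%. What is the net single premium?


NSP = benefit * sum_{k=0}^{n-1} k_p_x * q * v^(k+1)
With constant q=0.023, v=0.943396
Sum = 0.164096
NSP = 194692 * 0.164096
= 31948.219


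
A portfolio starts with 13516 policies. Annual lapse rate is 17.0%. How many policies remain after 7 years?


remaining = initial * (1 - lapse)^years
= 13516 * (1 - 0.17)^7
= 13516 * 0.271361
= 3667.7087


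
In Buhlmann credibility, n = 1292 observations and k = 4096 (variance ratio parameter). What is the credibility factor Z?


Z = n / (n + k)
= 1292 / (1292 + 4096)
= 1292 / 5388
= 0.2398


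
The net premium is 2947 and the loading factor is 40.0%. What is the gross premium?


Gross = net * (1 + loading)
= 2947 * (1 + 0.4)
= 2947 * 1.4
= 4125.8


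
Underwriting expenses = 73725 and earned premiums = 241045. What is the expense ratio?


Expense ratio = expenses / premiums
= 73725 / 241045
= 0.3059


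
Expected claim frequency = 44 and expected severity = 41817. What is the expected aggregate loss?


E[S] = E[N] * E[X]
= 44 * 41817
= 1.8399e+06


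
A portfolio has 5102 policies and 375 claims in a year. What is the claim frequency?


frequency = claims / policies
= 375 / 5102
= 0.0735


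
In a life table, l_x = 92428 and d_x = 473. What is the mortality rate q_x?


q_x = d_x / l_x
= 473 / 92428
= 0.0051


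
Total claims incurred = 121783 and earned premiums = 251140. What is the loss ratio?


Loss ratio = claims / premiums
= 121783 / 251140
= 0.4849


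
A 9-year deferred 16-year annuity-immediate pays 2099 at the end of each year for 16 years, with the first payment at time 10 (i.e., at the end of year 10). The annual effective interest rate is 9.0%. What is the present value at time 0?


PV at time 9 of the 16-year annuity-immediate:
a_n = 2099 * (1-(1+0.09)^(-16))/0.09 = 17448.0596
Discount back 9 years to time 0:
PV = 17448.0596 * (1+0.09)^(-9)
= 17448.0596 * 0.460428
= 8033.5714


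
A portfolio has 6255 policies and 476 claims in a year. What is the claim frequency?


frequency = claims / policies
= 476 / 6255
= 0.0761


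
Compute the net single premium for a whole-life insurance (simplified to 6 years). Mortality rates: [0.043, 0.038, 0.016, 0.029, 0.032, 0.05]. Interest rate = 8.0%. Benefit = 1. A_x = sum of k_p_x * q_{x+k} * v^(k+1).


v = 0.925926
Year 0: k_p_x=1.0, q=0.043, term=0.039815
Year 1: k_p_x=0.957, q=0.038, term=0.031178
Year 2: k_p_x=0.920634, q=0.016, term=0.011693
Year 3: k_p_x=0.905904, q=0.029, term=0.01931
Year 4: k_p_x=0.879633, q=0.032, term=0.019157
Year 5: k_p_x=0.851484, q=0.05, term=0.026829
A_x = 0.148


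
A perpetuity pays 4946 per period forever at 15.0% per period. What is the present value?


PV = PMT / i
= 4946 / 0.15
= 32973.3333


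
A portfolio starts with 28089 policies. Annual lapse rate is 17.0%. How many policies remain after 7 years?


remaining = initial * (1 - lapse)^years
= 28089 * (1 - 0.17)^7
= 28089 * 0.271361
= 7622.2454


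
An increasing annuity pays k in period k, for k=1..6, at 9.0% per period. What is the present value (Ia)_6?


(Ia)_n = sum_{k=1}^{n} k * v^k, v = 1/(1+i)
v = 0.917431
Sum computed term by term:
(Ia)_6 = 14.5783


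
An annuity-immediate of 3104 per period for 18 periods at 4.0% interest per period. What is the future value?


FV = PMT * ((1+i)^n - 1) / i
= 3104 * ((1.04)^18 - 1) / 0.04
= 3104 * (2.025817 - 1) / 0.04
= 79603.3616


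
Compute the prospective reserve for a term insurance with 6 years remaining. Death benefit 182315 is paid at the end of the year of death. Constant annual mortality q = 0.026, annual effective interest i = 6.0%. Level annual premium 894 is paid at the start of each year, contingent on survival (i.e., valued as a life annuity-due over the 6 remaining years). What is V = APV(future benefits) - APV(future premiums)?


v = 1/(1+i) = 0.943396
APV(future benefits) per unit = sum_{k=0}^{5} k_p_x * q * v^(k+1) = 0.120358
APV(future benefits) = 182315 * 0.120358 = 21943.1128
Life annuity-due factor ä_{x:6} = sum_{k=0}^{5} k_p_x * v^k = 4.906913
APV(future premiums) = 894 * 4.906913 = 4386.7802
V = 21943.1128 - 4386.7802
= 17556.3326
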